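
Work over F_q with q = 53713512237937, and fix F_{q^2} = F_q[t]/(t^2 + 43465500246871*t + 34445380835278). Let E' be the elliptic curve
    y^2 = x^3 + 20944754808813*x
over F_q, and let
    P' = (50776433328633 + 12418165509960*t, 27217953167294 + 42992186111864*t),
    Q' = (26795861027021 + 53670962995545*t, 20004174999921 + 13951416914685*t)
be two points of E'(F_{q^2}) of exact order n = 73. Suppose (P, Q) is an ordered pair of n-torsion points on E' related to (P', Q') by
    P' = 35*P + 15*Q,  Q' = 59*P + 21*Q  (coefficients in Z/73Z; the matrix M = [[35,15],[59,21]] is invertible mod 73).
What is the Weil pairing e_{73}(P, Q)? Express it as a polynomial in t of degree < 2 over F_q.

Under M = [[35,15],[59,21]] in GL_2(Z/73), e_{73}(P',Q') = e_{73}(P,Q)^(35*21-15*59 mod 73).
det(M) mod 73 = 69; its inverse in (Z/73)^* is 18 (check: 69*18 mod 73 = 1).
Run Miller on y^2=x^3+20944754808813*x over F_{53713512237937}: ladder 1001001 (7 bits); e = f_P(D_Q)/f_Q(D_P).
e_{73}(P',Q') = 1632903316036 + 21015779595572*t.
Finally e_{73}(P,Q) = 29676333382134 + 721606526127*t.

29676333382134 + 721606526127*t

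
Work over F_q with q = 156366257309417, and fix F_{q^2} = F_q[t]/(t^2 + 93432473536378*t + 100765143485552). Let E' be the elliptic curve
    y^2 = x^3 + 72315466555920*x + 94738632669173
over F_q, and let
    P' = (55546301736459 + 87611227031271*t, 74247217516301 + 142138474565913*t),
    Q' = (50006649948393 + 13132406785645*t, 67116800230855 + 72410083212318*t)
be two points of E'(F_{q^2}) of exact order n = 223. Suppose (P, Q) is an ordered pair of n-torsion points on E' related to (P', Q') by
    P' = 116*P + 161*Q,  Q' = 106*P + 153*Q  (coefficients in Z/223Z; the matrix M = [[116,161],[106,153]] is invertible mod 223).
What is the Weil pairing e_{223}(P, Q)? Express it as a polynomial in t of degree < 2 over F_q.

e_{223}(aP+bQ,cP+dQ) = e_{223}(P,Q)^(ad-bc); with (a,b,c,d)=(116,161,106,153) this gives the det-223 law.
det(M) mod 223 = 13; its inverse in (Z/223)^* is 103 (check: 13*103 mod 223 = 1).
Build f_{223,P'} and f_{223,Q'} via the 8-bit ladder of 223=11011111_2; evaluate at shifted divisors; quotient in F_{156366257309417^2}.
The quotient is 150942967085010 + 31564577367946*t.
e_{223}(P,Q) = (150942967085010 + 31564577367946*t)^{103} = 72262571606018 + 41725364026700*t.

72262571606018 + 41725364026700*t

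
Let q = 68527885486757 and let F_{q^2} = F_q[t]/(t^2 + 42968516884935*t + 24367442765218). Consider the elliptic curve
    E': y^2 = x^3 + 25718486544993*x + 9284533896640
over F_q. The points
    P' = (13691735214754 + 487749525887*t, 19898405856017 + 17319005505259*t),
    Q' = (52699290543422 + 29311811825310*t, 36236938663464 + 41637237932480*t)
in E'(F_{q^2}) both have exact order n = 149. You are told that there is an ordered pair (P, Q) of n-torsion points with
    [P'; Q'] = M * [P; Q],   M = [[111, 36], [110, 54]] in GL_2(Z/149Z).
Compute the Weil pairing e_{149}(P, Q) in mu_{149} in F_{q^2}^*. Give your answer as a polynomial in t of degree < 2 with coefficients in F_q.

e_{149}(aP+bQ,cP+dQ) = e_{149}(P,Q)^(ad-bc); with (a,b,c,d)=(111,36,110,54) this gives the det-149 law.
So e_{149}(P,Q) = e_{149}(P',Q')^{106}, since 97*106 = 1 mod 149.
8-bit Miller (10010101) on E'/F_{68527885486757} with a'=25718486544993, b'=9284533896640: accumulate tangent/chord ratios at Q'+S and P'+S'.
e_{149}(P',Q') = 3039092735824 + 45077616473618*t.
Thus e_{149}(P,Q) = 25215073775114 + 14152427358114*t.

25215073775114 + 14152427358114*t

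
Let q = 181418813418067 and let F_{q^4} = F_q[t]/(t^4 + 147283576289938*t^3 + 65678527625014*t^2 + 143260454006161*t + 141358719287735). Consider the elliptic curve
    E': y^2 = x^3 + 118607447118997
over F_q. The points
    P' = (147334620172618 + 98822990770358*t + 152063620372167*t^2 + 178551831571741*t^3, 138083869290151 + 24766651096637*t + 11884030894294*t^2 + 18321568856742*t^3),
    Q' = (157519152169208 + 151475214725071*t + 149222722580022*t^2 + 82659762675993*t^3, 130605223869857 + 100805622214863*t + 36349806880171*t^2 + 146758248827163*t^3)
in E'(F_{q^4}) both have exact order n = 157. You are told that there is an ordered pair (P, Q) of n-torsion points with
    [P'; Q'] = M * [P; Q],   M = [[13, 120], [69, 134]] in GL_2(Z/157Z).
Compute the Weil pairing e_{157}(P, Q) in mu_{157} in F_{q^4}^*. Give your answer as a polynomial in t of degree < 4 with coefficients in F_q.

62795644959973 + 167757042738415*t + 19827226513068*t^2 + 18559530728083*t^3

Alternating bilinearity on E[157] (values in mu_{157} in F_{181418813418067^4}) gives e(P',Q') = e(P,Q)^det(M).
So e_{157}(P,Q) = e_{157}(P',Q')^{143}, since 56*143 = 1 mod 157.
n = 157 = (10011101)_2 (8 bits, wt 5); accumulate f_{157,P'}(Q'+S)/f_{157,P'}(S) along the 7-step ladder.
Miller gives e_{157}(P',Q') = 163072782747320 + 173496550093762*t + 144773691343047*t^2 + 30867147442001*t^3 in F_{181418813418067^4}.
(163072782747320 + 173496550093762*t + 144773691343047*t^2 + 30867147442001*t^3)^{143} mod (181418813418067,f) = 62795644959973 + 167757042738415*t + 19827226513068*t^2 + 18559530728083*t^3.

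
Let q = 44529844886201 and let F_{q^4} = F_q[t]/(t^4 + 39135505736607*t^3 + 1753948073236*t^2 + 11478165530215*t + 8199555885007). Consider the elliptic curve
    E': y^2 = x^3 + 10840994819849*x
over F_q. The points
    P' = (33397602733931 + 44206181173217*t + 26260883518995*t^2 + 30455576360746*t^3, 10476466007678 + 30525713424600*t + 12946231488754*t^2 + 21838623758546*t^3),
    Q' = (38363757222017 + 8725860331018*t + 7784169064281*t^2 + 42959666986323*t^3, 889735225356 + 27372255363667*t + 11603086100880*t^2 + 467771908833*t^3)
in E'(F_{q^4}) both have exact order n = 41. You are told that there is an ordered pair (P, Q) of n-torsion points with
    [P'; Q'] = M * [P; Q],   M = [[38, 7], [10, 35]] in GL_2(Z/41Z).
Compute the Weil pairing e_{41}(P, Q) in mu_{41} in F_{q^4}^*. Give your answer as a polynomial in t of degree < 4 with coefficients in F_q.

Alternating bilinearity on E[41] (values in mu_{41} in F_{44529844886201^4}) gives e(P',Q') = e(P,Q)^det(M).
Inverting 30 mod 41: 26. Thus e_{41}(P,Q) = e(P',Q')^{26}.
n = 41 = (101001)_2 (6 bits, wt 3); accumulate f_{41,P'}(Q'+S)/f_{41,P'}(S) along the 5-step ladder.
f_P(D_Q)/f_Q(D_P) = 1851324662305 + 6499007996297*t + 7399581180061*t^2 + 27530998624163*t^3.
Raise to 26: e(P,Q) = 2792126970304 + 16678973321638*t + 27452338214993*t^2 + 7818976137618*t^3 in mu_{41}.

2792126970304 + 16678973321638*t + 27452338214993*t^2 + 7818976137618*t^3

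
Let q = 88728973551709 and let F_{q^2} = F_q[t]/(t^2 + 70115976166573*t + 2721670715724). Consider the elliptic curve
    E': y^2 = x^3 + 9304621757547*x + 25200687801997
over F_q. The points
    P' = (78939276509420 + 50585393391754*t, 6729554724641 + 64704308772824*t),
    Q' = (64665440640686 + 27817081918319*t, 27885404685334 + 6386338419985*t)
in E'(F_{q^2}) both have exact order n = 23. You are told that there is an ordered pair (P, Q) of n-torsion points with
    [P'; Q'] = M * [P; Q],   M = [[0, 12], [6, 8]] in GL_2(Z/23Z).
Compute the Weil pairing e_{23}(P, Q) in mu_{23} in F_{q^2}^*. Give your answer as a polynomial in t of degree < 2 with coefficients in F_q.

The 23-Weil pairing on E[23] over F_{88728973551709} is alternating-bilinear: e_{23}(P',Q') = e_{23}(P,Q)^det(M).
Hence e(P,Q) = e(P',Q')^{15} where 15 = 20^{-1} mod 23.
n = 23 = (10111)_2 (5 bits, wt 4); accumulate f_{23,P'}(Q'+S)/f_{23,P'}(S) along the 4-step ladder.
Result: e(P',Q') = 59331065187643 + 18409784016714*t.
(59331065187643 + 18409784016714*t)^{15} mod (88728973551709,f) = 42297656978269 + 47480261018620*t.

42297656978269 + 47480261018620*t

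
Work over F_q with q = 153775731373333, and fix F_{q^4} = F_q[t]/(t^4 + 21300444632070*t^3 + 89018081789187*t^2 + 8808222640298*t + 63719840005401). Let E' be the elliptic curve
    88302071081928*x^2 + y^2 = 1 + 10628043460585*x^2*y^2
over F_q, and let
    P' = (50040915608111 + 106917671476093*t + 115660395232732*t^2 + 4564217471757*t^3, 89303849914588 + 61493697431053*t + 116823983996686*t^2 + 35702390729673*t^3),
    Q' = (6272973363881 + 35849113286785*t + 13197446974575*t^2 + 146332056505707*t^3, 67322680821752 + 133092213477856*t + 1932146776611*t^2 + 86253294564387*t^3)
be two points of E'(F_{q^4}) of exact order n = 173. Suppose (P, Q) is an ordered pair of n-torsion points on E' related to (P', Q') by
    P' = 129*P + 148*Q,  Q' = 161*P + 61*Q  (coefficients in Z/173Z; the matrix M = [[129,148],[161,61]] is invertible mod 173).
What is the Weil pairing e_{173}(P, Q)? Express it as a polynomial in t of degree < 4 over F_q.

86745688535186 + 58999182516181*t + 110915548855124*t^2 + 66126093898672*t^3

Since e_{173}(P,P)=e_{173}(Q,Q)=1 and e_{173}(Q,P)=e_{173}(P,Q)^{-1}, expanding e_{173}(129*P + 148*Q,161*P + 61*Q) leaves e(P,Q)^det(M).
Inverting 130 mod 173: 4. Thus e_{173}(P,Q) = e(P',Q')^{4}.
Edwards a_E,d_E -> Montgomery A=31092946162388,B=102160356970962 -> Weierstrass 4031879975303,32686986224940 via alpha=144634795234863,beta=57862439748669.
Double-and-add over 10101101: 8-1 doublings, 5-1 additions; each step l_{T,T}/v_{2T} or l_{T,P'}/v at Q'+S for random S.
f_P(D_Q)/f_Q(D_P) = 6913443110279 + 128146750048501*t + 20867294313568*t^2 + 88700549371816*t^3.
e_{173}(P,Q) = (6913443110279 + 128146750048501*t + 20867294313568*t^2 + 88700549371816*t^3)^{4} = 86745688535186 + 58999182516181*t + 110915548855124*t^2 + 66126093898672*t^3.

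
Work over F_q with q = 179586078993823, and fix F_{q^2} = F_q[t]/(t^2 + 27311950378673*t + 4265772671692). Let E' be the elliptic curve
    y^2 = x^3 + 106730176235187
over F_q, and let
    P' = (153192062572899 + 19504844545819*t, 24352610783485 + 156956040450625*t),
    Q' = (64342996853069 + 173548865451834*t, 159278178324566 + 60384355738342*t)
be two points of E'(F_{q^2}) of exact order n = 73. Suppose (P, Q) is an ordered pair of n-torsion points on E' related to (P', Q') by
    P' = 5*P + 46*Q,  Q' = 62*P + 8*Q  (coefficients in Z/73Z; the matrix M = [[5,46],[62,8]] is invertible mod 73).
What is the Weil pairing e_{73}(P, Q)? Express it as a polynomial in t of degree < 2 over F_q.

137131091656135 + 154877898554839*t

The 73-Weil pairing on E[73] over F_{179586078993823} is alternating-bilinear: e_{73}(P',Q') = e_{73}(P,Q)^det(M).
det(M) mod 73 = 35; its inverse in (Z/73)^* is 48 (check: 35*48 mod 73 = 1).
Run Miller on y^2=x^3+106730176235187 over F_{179586078993823}: ladder 1001001 (7 bits); e = f_P(D_Q)/f_Q(D_P).
e_{73}(P',Q') = 91352893852077 + 91028636388944*t.
(91352893852077 + 91028636388944*t)^{48} mod (179586078993823,f) = 137131091656135 + 154877898554839*t.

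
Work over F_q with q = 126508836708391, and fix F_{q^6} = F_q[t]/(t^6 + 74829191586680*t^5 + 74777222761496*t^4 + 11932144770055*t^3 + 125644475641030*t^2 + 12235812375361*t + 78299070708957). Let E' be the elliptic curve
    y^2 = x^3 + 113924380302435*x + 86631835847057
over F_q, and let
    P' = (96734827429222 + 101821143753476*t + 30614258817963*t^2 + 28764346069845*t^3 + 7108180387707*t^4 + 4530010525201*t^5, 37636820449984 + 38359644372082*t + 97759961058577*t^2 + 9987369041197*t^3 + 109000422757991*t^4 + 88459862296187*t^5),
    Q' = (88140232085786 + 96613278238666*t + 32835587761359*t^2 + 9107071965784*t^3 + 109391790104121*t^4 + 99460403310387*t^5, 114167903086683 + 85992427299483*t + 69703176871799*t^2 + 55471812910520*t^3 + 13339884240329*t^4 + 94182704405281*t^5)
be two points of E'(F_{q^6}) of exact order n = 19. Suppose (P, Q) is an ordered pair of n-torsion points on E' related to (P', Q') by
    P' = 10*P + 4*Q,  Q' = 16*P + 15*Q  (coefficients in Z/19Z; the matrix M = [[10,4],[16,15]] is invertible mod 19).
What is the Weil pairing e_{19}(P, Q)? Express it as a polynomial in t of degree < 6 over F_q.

123247113186824 + 69852407651648*t + 79143114820157*t^2 + 111409959796010*t^3 + 59095155993061*t^4 + 111335225565598*t^5

e_{19} is bilinear + alternating on E[19], so e_{19}(10*P + 4*Q, 16*P + 15*Q) = e_{19}(P,Q)^(10*15-4*16).
det M = 10*15 - 4*16 = 86 = 10 (mod 19); 10^{-1} = 2 (mod 19).
Double-and-add over 10011: 5-1 doublings, 3-1 additions; each step l_{T,T}/v_{2T} or l_{T,P'}/v at Q'+S for random S.
Result: e(P',Q') = 26003135694559 + 9368952044061*t + 8034435763347*t^2 + 35108048206257*t^3 + 101852540974119*t^4 + 68888153444186*t^5.
Hence e(P,Q) = 123247113186824 + 69852407651648*t + 79143114820157*t^2 + 111409959796010*t^3 + 59095155993061*t^4 + 111335225565598*t^5 in F_{126508836708391^6}^*.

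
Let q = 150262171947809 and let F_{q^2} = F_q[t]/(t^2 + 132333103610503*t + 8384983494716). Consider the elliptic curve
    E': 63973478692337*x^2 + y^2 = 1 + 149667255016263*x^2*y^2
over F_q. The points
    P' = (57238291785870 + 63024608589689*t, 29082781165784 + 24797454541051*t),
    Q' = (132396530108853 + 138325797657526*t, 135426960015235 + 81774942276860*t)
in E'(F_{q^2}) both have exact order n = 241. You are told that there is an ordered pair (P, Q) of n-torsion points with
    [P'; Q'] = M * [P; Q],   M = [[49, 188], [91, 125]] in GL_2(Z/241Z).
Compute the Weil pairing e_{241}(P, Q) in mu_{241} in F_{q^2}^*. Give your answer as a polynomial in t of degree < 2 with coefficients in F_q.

19134622168487 + 7002478253904*t

Since e_{241}(P,P)=e_{241}(Q,Q)=1 and e_{241}(Q,P)=e_{241}(P,Q)^{-1}, expanding e_{241}(49*P + 188*Q,91*P + 125*Q) leaves e(P,Q)^det(M).
det(M) mod 241 = 103; its inverse in (Z/241)^* is 117 (check: 103*117 mod 241 = 1).
Map (x,y)_Ed via u=(1+y)/(1-y), v=(1+y)/((1-y)x) to Montgomery A=104378316515446,B=58862320114901; then to (a',b')=(127480459452657,0).
Miller loop for e_{241} over F_{150262171947809^2}: bits of 241 = 11110001; 7 double steps + 4 add steps, l/v at each.
Result: e(P',Q') = 11753134553123 + 132739783569374*t.
Hence e(P,Q) = 19134622168487 + 7002478253904*t in F_{150262171947809^2}^*.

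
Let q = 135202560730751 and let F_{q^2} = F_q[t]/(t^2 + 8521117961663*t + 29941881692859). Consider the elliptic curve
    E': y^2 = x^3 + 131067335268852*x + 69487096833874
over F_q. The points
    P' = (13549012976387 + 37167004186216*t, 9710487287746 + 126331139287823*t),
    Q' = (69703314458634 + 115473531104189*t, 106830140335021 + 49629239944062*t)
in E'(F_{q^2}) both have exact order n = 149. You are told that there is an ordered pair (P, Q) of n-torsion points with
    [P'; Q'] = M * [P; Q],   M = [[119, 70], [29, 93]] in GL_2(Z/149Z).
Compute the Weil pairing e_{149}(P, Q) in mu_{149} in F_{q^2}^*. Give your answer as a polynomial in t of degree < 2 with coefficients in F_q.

Under M = [[119,70],[29,93]] in GL_2(Z/149), e_{149}(P',Q') = e_{149}(P,Q)^(119*93-70*29 mod 149).
Hence e(P,Q) = e(P',Q')^{106} where 106 = 97^{-1} mod 149.
Build f_{149,P'} and f_{149,Q'} via the 8-bit ladder of 149=10010101_2; evaluate at shifted divisors; quotient in F_{135202560730751^2}.
The quotient is 134918033249754 + 133279874832576*t.
Thus e_{149}(P,Q) = 44510090527335 + 105290923069597*t.

44510090527335 + 105290923069597*t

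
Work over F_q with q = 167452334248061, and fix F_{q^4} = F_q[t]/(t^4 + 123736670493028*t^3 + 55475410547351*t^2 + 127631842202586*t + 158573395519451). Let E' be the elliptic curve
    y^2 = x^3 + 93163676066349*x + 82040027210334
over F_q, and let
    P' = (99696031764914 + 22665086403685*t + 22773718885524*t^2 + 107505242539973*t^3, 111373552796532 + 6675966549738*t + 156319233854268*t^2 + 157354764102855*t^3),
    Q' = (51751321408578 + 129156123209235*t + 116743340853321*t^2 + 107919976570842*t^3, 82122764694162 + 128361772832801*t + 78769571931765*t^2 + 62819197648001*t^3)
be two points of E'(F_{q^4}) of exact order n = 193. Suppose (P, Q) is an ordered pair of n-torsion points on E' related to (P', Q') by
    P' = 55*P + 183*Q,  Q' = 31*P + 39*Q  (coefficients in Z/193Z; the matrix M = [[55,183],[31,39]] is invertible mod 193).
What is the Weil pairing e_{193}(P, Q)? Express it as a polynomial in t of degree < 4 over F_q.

80845621200795 + 20838613842110*t + 162202716642329*t^2 + 31422933662281*t^3

Alternating bilinearity on E[193] (values in mu_{193} in F_{167452334248061^4}) gives e(P',Q') = e(P,Q)^det(M).
Hence e(P,Q) = e(P',Q')^{25} where 25 = 139^{-1} mod 193.
Double-and-add over 11000001: 8-1 doublings, 3-1 additions; each step l_{T,T}/v_{2T} or l_{T,P'}/v at Q'+S for random S.
The quotient is 109961618637410 + 103081937447188*t + 26823544969316*t^2 + 79269092112436*t^3.
Raise to 25: e(P,Q) = 80845621200795 + 20838613842110*t + 162202716642329*t^2 + 31422933662281*t^3 in mu_{193}.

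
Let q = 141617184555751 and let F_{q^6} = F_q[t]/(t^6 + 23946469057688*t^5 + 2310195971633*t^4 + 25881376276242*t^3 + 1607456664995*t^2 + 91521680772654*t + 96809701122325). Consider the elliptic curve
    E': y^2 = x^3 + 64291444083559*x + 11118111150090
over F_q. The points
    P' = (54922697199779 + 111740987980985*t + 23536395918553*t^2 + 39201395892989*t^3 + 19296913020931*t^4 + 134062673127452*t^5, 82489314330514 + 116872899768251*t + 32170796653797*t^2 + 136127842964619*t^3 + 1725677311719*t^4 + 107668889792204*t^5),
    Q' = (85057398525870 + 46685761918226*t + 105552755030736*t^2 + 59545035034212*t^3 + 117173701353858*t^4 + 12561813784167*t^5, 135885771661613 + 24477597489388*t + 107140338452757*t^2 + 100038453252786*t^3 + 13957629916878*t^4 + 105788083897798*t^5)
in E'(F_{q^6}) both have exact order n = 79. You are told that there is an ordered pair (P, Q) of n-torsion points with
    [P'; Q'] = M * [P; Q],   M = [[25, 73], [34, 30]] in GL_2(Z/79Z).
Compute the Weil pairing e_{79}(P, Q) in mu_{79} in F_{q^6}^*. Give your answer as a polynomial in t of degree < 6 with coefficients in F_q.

e_{79} is bilinear + alternating on E[79], so e_{79}(25*P + 73*Q, 34*P + 30*Q) = e_{79}(P,Q)^(25*30-73*34).
Inverting 6 mod 79: 66. Thus e_{79}(P,Q) = e(P',Q')^{66}.
Run Miller on y^2=x^3+64291444083559*x+11118111150090 over F_{141617184555751}: ladder 1001111 (7 bits); e = f_P(D_Q)/f_Q(D_P).
Result: e(P',Q') = 39757143798389 + 67033638819612*t + 22033134383285*t^2 + 35028077611200*t^3 + 51835520227441*t^4 + 109398450016366*t^5.
Finally e_{79}(P,Q) = 77644776035329 + 39825018501182*t + 77083514881988*t^2 + 84993058175847*t^3 + 60176667976760*t^4 + 9336670955958*t^5.

77644776035329 + 39825018501182*t + 77083514881988*t^2 + 84993058175847*t^3 + 60176667976760*t^4 + 9336670955958*t^5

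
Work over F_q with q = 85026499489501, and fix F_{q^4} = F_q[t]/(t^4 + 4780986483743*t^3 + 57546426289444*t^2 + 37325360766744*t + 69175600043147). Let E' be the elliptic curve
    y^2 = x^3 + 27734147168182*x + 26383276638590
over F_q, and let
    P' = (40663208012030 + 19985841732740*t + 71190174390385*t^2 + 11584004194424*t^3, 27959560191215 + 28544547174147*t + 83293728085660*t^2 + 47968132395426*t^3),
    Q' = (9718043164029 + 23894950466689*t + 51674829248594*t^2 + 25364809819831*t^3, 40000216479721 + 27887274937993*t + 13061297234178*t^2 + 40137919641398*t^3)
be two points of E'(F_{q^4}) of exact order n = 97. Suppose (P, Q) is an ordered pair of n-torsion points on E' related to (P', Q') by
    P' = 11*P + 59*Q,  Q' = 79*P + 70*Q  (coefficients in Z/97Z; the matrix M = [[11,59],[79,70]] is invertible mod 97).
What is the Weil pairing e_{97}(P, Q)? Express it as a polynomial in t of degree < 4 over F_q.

1865207301925 + 14382135821662*t + 46429621575304*t^2 + 84133288072683*t^3

e_{97}(aP+bQ,cP+dQ) = e_{97}(P,Q)^(ad-bc); with (a,b,c,d)=(11,59,79,70) this gives the det-97 law.
So e_{97}(P,Q) = e_{97}(P',Q')^{44}, since 86*44 = 1 mod 97.
7-bit Miller (1100001) on E'/F_{85026499489501} with a'=27734147168182, b'=26383276638590: accumulate tangent/chord ratios at Q'+S and P'+S'.
e_{97}(P',Q') = 40582856779600 + 64512583137356*t + 7663184222555*t^2 + 64578015210055*t^3.
Hence e(P,Q) = 1865207301925 + 14382135821662*t + 46429621575304*t^2 + 84133288072683*t^3 in F_{85026499489501^4}^*.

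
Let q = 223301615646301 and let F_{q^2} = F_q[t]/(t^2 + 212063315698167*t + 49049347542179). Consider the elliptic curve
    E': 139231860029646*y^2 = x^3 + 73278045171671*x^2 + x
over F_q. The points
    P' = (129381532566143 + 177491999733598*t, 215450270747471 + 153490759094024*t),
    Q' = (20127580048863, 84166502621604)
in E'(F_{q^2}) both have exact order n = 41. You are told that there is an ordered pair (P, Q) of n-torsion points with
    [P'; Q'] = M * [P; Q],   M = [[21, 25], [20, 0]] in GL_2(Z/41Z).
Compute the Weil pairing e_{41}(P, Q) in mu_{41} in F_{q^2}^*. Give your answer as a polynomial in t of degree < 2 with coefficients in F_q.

109410873106067 + 17963834563274*t

Under M = [[21,25],[20,0]] in GL_2(Z/41), e_{41}(P',Q') = e_{41}(P,Q)^(21*0-25*20 mod 41).
21*0 - 25*20 = -500; reduced mod 41: det = 33, inverse 5.
Set x_W=1005009167507*u+105357962648997, y_W=1005009167507*v; then E': y_W^2=x_W^3+12748813350533*x_W+87108543328700.
n = 41 = (101001)_2 (6 bits, wt 3); accumulate f_{41,P'}(Q'+S)/f_{41,P'}(S) along the 5-step ladder.
f_P(D_Q)/f_Q(D_P) = 95783979983569 + 185509264893035*t.
Hence e(P,Q) = 109410873106067 + 17963834563274*t in F_{223301615646301^2}^*.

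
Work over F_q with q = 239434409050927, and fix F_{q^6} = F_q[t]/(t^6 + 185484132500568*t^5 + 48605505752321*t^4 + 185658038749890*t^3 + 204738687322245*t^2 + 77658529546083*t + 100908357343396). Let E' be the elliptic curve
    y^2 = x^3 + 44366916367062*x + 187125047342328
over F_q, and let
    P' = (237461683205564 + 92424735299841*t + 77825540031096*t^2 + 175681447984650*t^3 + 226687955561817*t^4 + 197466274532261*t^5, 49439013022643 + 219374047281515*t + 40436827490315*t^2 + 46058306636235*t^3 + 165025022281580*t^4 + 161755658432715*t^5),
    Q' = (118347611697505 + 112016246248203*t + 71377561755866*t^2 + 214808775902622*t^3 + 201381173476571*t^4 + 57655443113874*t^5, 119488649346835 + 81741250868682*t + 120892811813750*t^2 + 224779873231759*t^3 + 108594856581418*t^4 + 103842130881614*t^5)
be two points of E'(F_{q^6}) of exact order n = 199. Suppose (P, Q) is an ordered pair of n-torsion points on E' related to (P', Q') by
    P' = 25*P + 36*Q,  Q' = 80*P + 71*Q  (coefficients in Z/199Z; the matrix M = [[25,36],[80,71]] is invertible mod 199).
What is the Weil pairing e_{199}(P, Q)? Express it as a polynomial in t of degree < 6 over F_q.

78136792545050 + 16270525722566*t + 30917762202478*t^2 + 144630385008601*t^3 + 138523405936376*t^4 + 157714678730214*t^5

Under M = [[25,36],[80,71]] in GL_2(Z/199), e_{199}(P',Q') = e_{199}(P,Q)^(25*71-36*80 mod 199).
Hence e(P,Q) = e(P',Q')^{161} where 161 = 89^{-1} mod 199.
Run Miller on y^2=x^3+44366916367062*x+187125047342328 over F_{239434409050927}: ladder 11000111 (8 bits); e = f_P(D_Q)/f_Q(D_P).
So e_{199}(P',Q') = 36350457783723 + 35172635656103*t + 74486108638641*t^2 + 56598923849141*t^3 + 168237604556861*t^4 + 157226030172237*t^5.
(36350457783723 + 35172635656103*t + 74486108638641*t^2 + 56598923849141*t^3 + 168237604556861*t^4 + 157226030172237*t^5)^{161} mod (239434409050927,f) = 78136792545050 + 16270525722566*t + 30917762202478*t^2 + 144630385008601*t^3 + 138523405936376*t^4 + 157714678730214*t^5.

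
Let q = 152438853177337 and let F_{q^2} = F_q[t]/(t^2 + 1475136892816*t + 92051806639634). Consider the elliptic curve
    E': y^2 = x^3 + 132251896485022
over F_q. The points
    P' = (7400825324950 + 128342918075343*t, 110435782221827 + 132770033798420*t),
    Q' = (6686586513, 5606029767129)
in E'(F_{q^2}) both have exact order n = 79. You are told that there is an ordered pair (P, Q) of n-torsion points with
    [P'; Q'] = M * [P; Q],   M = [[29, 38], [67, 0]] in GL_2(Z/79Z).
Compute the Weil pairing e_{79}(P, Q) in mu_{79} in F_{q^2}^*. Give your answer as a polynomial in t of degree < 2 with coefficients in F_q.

70075237835650 + 92936924839073*t

The 79-Weil pairing on E[79] over F_{152438853177337} is alternating-bilinear: e_{79}(P',Q') = e_{79}(P,Q)^det(M).
Inverting 61 mod 79: 57. Thus e_{79}(P,Q) = e(P',Q')^{57}.
Build f_{79,P'} and f_{79,Q'} via the 7-bit ladder of 79=1001111_2; evaluate at shifted divisors; quotient in F_{152438853177337^2}.
Miller gives e_{79}(P',Q') = 88850706898417 + 12069291458245*t in F_{152438853177337^2}.
e_{79}(P,Q) = (88850706898417 + 12069291458245*t)^{57} = 70075237835650 + 92936924839073*t.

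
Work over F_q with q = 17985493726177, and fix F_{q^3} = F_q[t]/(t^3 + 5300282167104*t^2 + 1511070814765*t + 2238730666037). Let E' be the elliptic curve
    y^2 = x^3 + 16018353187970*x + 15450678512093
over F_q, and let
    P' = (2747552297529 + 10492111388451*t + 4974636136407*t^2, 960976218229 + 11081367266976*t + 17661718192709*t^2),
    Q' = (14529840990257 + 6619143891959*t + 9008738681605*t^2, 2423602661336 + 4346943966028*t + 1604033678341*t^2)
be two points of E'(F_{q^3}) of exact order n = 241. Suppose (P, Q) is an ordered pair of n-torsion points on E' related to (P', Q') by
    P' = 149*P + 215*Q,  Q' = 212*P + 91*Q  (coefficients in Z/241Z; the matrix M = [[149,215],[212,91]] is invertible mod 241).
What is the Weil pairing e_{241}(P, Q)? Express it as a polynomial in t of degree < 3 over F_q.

14920505293021 + 4827948645521*t + 12689078625302*t^2

The 241-Weil pairing on E[241] over F_{17985493726177} is alternating-bilinear: e_{241}(P',Q') = e_{241}(P,Q)^det(M).
det(M) mod 241 = 32; its inverse in (Z/241)^* is 113 (check: 32*113 mod 241 = 1).
Miller loop for e_{241} over F_{17985493726177^3}: bits of 241 = 11110001; 7 double steps + 4 add steps, l/v at each.
Miller gives e_{241}(P',Q') = 7970259756317 + 3291694522592*t + 12678029157025*t^2 in F_{17985493726177^3}.
(7970259756317 + 3291694522592*t + 12678029157025*t^2)^{113} mod (17985493726177,f) = 14920505293021 + 4827948645521*t + 12689078625302*t^2.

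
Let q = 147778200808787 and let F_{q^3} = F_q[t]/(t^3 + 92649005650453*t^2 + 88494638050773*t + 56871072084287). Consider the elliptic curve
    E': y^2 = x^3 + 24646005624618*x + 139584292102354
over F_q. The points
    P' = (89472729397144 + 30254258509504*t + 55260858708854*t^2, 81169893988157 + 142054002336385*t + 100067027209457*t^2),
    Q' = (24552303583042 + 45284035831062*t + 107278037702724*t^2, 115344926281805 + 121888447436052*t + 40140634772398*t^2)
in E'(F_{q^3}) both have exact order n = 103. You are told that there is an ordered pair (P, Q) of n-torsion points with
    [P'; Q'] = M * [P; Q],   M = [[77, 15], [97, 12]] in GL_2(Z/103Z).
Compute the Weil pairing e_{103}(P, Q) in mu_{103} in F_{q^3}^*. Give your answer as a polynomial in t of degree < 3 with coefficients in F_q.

42574421817756 + 119887448416200*t + 58621160843695*t^2

The 103-Weil pairing on E[103] over F_{147778200808787} is alternating-bilinear: e_{103}(P',Q') = e_{103}(P,Q)^det(M).
det(M) mod 103 = 87; its inverse in (Z/103)^* is 45 (check: 87*45 mod 103 = 1).
Run Miller on y^2=x^3+24646005624618*x+139584292102354 over F_{147778200808787}: ladder 1100111 (7 bits); e = f_P(D_Q)/f_Q(D_P).
e_{103}(P',Q') = 56375393762072 + 16344302187968*t + 20521879678056*t^2.
e_{103}(P,Q) = (56375393762072 + 16344302187968*t + 20521879678056*t^2)^{45} = 42574421817756 + 119887448416200*t + 58621160843695*t^2.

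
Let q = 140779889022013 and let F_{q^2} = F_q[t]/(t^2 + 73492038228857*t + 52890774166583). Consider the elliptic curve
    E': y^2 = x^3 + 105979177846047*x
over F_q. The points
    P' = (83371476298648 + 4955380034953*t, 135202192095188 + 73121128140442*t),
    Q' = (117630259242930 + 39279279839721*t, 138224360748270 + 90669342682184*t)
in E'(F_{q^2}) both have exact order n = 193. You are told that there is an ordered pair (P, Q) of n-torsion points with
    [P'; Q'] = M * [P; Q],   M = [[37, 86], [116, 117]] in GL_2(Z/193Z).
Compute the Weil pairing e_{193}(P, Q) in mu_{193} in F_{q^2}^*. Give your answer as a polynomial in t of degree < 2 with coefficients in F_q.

e_{193} is bilinear + alternating on E[193], so e_{193}(37*P + 86*Q, 116*P + 117*Q) = e_{193}(P,Q)^(37*117-86*116).
So e_{193}(P,Q) = e_{193}(P',Q')^{27}, since 143*27 = 1 mod 193.
Build f_{193,P'} and f_{193,Q'} via the 8-bit ladder of 193=11000001_2; evaluate at shifted divisors; quotient in F_{140779889022013^2}.
e_{193}(P',Q') = 46346126514942 + 55792429331311*t.
Finally e_{193}(P,Q) = 52433464553101 + 71648824250998*t.

52433464553101 + 71648824250998*t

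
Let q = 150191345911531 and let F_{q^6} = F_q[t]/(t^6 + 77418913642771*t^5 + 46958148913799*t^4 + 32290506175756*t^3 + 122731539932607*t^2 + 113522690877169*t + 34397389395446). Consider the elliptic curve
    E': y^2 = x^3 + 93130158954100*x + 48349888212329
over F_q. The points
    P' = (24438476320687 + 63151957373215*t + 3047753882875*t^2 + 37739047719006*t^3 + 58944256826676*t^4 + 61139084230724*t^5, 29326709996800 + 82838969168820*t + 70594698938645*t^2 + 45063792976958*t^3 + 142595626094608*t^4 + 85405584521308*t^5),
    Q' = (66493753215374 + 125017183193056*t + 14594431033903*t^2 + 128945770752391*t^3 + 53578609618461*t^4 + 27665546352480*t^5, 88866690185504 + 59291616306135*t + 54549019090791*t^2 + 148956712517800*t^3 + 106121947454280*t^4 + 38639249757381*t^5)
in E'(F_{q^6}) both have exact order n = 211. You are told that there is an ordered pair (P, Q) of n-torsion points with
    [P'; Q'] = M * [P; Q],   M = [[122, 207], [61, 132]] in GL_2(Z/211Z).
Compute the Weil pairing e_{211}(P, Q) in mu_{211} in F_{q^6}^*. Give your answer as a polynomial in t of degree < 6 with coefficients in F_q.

Alternating bilinearity on E[211] (values in mu_{211} in F_{150191345911531^6}) gives e(P',Q') = e(P,Q)^det(M).
Hence e(P,Q) = e(P',Q')^{117} where 117 = 101^{-1} mod 211.
Double-and-add over 11010011: 8-1 doublings, 5-1 additions; each step l_{T,T}/v_{2T} or l_{T,P'}/v at Q'+S for random S.
So e_{211}(P',Q') = 83275024950060 + 129189875637274*t + 55737949924050*t^2 + 30484996102570*t^3 + 134528319370157*t^4 + 116579458230256*t^5.
Raise to 117: e(P,Q) = 85312319536349 + 98347754378516*t + 60362927850789*t^2 + 56974396393700*t^3 + 66433863330726*t^4 + 19489484953124*t^5 in mu_{211}.

85312319536349 + 98347754378516*t + 60362927850789*t^2 + 56974396393700*t^3 + 66433863330726*t^4 + 19489484953124*t^5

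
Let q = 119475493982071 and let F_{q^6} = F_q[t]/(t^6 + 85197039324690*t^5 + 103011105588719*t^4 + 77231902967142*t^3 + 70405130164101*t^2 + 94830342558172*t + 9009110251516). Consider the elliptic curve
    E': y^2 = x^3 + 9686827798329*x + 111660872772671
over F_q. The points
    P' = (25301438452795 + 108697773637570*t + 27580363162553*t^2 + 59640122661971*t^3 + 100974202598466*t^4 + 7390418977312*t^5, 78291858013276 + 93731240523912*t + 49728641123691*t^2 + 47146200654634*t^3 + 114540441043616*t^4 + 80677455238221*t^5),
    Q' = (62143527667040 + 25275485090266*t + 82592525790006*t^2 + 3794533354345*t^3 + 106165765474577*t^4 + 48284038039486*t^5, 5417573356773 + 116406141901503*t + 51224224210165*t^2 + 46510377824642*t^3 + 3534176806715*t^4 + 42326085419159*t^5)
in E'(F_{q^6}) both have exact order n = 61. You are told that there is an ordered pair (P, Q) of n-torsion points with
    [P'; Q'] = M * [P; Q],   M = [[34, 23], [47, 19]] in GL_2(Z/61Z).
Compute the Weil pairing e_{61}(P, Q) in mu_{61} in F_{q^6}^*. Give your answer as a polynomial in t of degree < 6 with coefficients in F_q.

65420214540076 + 46306052022543*t + 101499362394107*t^2 + 115424143459020*t^3 + 84420486768088*t^4 + 17650843647250*t^5

The 61-Weil pairing on E[61] over F_{119475493982071} is alternating-bilinear: e_{61}(P',Q') = e_{61}(P,Q)^det(M).
det M = 34*19 - 23*47 = -435 = 53 (mod 61); 53^{-1} = 38 (mod 61).
Miller loop for e_{61} over F_{119475493982071^6}: bits of 61 = 111101; 5 double steps + 4 add steps, l/v at each.
e_{61}(P',Q') = 60455750690507 + 99823939819046*t + 26389560031654*t^2 + 30031807950747*t^3 + 75121251697230*t^4 + 98050919957182*t^5.
e_{61}(P,Q) = (60455750690507 + 99823939819046*t + 26389560031654*t^2 + 30031807950747*t^3 + 75121251697230*t^4 + 98050919957182*t^5)^{38} = 65420214540076 + 46306052022543*t + 101499362394107*t^2 + 115424143459020*t^3 + 84420486768088*t^4 + 17650843647250*t^5.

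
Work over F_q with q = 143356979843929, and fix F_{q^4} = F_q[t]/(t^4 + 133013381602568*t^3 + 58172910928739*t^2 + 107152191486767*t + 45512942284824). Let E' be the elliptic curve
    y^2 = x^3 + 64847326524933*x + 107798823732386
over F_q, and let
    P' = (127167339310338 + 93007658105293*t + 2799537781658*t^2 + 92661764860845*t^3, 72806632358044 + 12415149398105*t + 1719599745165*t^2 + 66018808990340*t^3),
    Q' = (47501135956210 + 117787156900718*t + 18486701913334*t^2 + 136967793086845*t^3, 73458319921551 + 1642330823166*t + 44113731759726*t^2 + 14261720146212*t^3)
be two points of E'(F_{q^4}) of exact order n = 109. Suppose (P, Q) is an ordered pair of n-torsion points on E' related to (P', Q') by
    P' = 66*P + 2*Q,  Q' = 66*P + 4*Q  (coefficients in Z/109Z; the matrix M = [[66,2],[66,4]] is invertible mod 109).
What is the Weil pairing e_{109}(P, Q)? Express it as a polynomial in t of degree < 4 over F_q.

113819140914205 + 35055845952108*t + 40451069369844*t^2 + 30218408624584*t^3

e_{109}(aP+bQ,cP+dQ) = e_{109}(P,Q)^(ad-bc); with (a,b,c,d)=(66,2,66,4) this gives the det-109 law.
So e_{109}(P,Q) = e_{109}(P',Q')^{19}, since 23*19 = 1 mod 109.
Double-and-add over 1101101: 7-1 doublings, 5-1 additions; each step l_{T,T}/v_{2T} or l_{T,P'}/v at Q'+S for random S.
f_P(D_Q)/f_Q(D_P) = 38695620124498 + 67584583139091*t + 21162029225817*t^2 + 74924414005512*t^3.
Finally e_{109}(P,Q) = 113819140914205 + 35055845952108*t + 40451069369844*t^2 + 30218408624584*t^3.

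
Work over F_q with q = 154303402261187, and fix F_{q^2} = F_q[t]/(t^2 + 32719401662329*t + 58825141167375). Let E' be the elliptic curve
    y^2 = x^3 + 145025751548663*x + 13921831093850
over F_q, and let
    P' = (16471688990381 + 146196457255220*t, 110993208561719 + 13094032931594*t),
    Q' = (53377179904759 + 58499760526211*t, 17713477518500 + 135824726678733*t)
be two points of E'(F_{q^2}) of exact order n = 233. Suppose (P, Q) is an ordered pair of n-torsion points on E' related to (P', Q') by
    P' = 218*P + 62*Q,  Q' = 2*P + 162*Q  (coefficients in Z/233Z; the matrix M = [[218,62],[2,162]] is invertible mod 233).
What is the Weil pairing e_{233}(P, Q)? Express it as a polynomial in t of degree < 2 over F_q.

Since e_{233}(P,P)=e_{233}(Q,Q)=1 and e_{233}(Q,P)=e_{233}(P,Q)^{-1}, expanding e_{233}(218*P + 62*Q,2*P + 162*Q) leaves e(P,Q)^det(M).
det(M) mod 233 = 9; its inverse in (Z/233)^* is 26 (check: 9*26 mod 233 = 1).
n = 233 = (11101001)_2 (8 bits, wt 5); accumulate f_{233,P'}(Q'+S)/f_{233,P'}(S) along the 7-step ladder.
Miller gives e_{233}(P',Q') = 64082500253666 + 66873118342164*t in F_{154303402261187^2}.
Hence e(P,Q) = 7032495368528 + 48048067777279*t in F_{154303402261187^2}^*.

7032495368528 + 48048067777279*t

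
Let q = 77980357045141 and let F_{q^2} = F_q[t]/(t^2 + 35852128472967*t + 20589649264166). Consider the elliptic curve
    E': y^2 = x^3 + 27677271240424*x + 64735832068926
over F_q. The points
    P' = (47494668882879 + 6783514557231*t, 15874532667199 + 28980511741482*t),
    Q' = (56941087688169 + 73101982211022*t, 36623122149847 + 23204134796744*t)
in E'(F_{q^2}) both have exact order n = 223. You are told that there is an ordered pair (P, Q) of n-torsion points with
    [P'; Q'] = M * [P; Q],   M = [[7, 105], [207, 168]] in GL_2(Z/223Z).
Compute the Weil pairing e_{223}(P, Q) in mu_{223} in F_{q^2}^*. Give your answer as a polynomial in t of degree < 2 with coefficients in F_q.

8186450656727 + 20519751146250*t

Since e_{223}(P,P)=e_{223}(Q,Q)=1 and e_{223}(Q,P)=e_{223}(P,Q)^{-1}, expanding e_{223}(7*P + 105*Q,207*P + 168*Q) leaves e(P,Q)^det(M).
det(M) mod 223 = 180; its inverse in (Z/223)^* is 140 (check: 180*140 mod 223 = 1).
8-bit Miller (11011111) on E'/F_{77980357045141} with a'=27677271240424, b'=64735832068926: accumulate tangent/chord ratios at Q'+S and P'+S'.
e_{223}(P',Q') = 42326977134419 + 30072645024931*t.
e_{223}(P,Q) = (42326977134419 + 30072645024931*t)^{140} = 8186450656727 + 20519751146250*t.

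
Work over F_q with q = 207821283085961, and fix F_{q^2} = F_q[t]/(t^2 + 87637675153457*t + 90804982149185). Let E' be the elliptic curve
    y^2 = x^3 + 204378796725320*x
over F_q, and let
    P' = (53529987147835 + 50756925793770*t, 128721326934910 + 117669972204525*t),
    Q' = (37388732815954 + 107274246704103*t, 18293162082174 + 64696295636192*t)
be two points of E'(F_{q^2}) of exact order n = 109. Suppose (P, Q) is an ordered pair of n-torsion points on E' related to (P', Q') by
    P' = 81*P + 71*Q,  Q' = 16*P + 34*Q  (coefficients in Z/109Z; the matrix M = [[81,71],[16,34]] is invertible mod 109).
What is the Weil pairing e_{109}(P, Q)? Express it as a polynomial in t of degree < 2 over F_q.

122533387168775 + 40319929789084*t

e_{109} is bilinear + alternating on E[109], so e_{109}(81*P + 71*Q, 16*P + 34*Q) = e_{109}(P,Q)^(81*34-71*16).
Hence e(P,Q) = e(P',Q')^{32} where 32 = 92^{-1} mod 109.
Build f_{109,P'} and f_{109,Q'} via the 7-bit ladder of 109=1101101_2; evaluate at shifted divisors; quotient in F_{207821283085961^2}.
The quotient is 105938290323211 + 35246962932126*t.
e_{109}(P,Q) = (105938290323211 + 35246962932126*t)^{32} = 122533387168775 + 40319929789084*t.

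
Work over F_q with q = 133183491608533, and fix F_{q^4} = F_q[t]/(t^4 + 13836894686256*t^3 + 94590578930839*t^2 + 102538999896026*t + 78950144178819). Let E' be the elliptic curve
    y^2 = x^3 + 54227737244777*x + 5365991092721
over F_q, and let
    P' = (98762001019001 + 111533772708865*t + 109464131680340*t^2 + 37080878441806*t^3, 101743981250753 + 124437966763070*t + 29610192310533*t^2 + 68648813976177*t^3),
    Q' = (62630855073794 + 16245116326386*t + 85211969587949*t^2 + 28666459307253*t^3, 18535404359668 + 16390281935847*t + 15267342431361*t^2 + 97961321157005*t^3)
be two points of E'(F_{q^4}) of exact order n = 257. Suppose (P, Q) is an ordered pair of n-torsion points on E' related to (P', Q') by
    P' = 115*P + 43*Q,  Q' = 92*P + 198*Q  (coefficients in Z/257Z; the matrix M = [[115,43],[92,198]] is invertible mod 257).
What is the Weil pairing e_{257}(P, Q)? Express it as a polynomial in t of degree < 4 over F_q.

Since e_{257}(P,P)=e_{257}(Q,Q)=1 and e_{257}(Q,P)=e_{257}(P,Q)^{-1}, expanding e_{257}(115*P + 43*Q,92*P + 198*Q) leaves e(P,Q)^det(M).
115*198 - 43*92 = 18814; reduced mod 257: det = 53, inverse 97.
Miller loop for e_{257} over F_{133183491608533^4}: bits of 257 = 100000001; 8 double steps + 1 add steps, l/v at each.
So e_{257}(P',Q') = 76419334600561 + 46324182837407*t + 65256602405145*t^2 + 19470718650893*t^3.
Raise to 97: e(P,Q) = 23176539996004 + 101990404218494*t + 62834880689257*t^2 + 8083148548972*t^3 in mu_{257}.

23176539996004 + 101990404218494*t + 62834880689257*t^2 + 8083148548972*t^3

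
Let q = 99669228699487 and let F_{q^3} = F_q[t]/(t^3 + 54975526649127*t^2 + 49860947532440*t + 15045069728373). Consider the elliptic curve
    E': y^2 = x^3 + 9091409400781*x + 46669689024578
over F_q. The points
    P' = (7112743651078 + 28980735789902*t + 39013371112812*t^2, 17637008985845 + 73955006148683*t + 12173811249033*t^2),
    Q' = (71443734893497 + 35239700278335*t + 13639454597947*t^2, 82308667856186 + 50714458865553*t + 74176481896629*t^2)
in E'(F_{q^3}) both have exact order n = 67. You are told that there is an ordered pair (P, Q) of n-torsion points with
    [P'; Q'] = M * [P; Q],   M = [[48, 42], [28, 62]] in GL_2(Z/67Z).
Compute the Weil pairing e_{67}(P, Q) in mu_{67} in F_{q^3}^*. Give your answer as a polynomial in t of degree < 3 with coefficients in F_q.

Since e_{67}(P,P)=e_{67}(Q,Q)=1 and e_{67}(Q,P)=e_{67}(P,Q)^{-1}, expanding e_{67}(48*P + 42*Q,28*P + 62*Q) leaves e(P,Q)^det(M).
Inverting 58 mod 67: 52. Thus e_{67}(P,Q) = e(P',Q')^{52}.
7-bit Miller (1000011) on E'/F_{99669228699487} with a'=9091409400781, b'=46669689024578: accumulate tangent/chord ratios at Q'+S and P'+S'.
So e_{67}(P',Q') = 55249616167923 + 33188335994135*t + 80111840379918*t^2.
e_{67}(P,Q) = (55249616167923 + 33188335994135*t + 80111840379918*t^2)^{52} = 69588472086144 + 85378263952218*t + 48153678942469*t^2.

69588472086144 + 85378263952218*t + 48153678942469*t^2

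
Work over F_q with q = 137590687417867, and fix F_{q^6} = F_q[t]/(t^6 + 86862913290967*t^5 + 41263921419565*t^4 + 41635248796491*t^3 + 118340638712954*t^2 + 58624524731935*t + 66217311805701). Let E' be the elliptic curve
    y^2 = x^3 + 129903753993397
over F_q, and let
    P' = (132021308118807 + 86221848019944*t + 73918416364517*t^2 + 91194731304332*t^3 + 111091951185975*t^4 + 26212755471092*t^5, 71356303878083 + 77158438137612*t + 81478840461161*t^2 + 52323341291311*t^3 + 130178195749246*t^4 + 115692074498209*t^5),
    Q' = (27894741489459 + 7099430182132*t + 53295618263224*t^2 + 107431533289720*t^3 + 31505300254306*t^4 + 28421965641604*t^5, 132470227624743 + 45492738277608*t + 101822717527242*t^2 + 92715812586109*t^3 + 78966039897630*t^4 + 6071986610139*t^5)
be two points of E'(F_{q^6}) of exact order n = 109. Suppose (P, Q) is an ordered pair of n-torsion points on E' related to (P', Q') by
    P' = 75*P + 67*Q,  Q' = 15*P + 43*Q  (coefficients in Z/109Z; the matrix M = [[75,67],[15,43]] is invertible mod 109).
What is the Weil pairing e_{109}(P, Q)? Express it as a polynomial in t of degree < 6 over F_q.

Since e_{109}(P,P)=e_{109}(Q,Q)=1 and e_{109}(Q,P)=e_{109}(P,Q)^{-1}, expanding e_{109}(75*P + 67*Q,15*P + 43*Q) leaves e(P,Q)^det(M).
det M = 75*43 - 67*15 = 2220 = 40 (mod 109); 40^{-1} = 30 (mod 109).
Build f_{109,P'} and f_{109,Q'} via the 7-bit ladder of 109=1101101_2; evaluate at shifted divisors; quotient in F_{137590687417867^6}.
Miller gives e_{109}(P',Q') = 66195100464137 + 99977673350167*t + 287742377931*t^2 + 64743585099911*t^3 + 72978552088209*t^4 + 54827014182645*t^5 in F_{137590687417867^6}.
Raise to 30: e(P,Q) = 95284562915119 + 65527260333949*t + 42113805472126*t^2 + 34458699218282*t^3 + 101343878572399*t^4 + 121397359966821*t^5 in mu_{109}.

95284562915119 + 65527260333949*t + 42113805472126*t^2 + 34458699218282*t^3 + 101343878572399*t^4 + 121397359966821*t^5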